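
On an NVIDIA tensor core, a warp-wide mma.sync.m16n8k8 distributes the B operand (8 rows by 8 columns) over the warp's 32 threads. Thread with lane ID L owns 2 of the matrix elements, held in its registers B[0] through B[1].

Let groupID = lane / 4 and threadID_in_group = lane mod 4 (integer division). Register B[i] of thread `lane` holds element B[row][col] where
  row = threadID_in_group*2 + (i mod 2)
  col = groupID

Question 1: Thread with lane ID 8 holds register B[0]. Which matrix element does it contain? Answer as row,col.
lane 8⇒8/4=2, 8 mod 4=0
i=0  r:2·0+0⇒0  c:2

0,2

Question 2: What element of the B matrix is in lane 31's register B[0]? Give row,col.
6,7

lane 31: G=7 (31/4), T=3 (31%4)
i=0: r=3*2+0=6, c=G=7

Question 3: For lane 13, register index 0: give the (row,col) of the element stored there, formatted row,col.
13: G=3,T=1
[0] (1*2+0,3) = (2,3)

2,3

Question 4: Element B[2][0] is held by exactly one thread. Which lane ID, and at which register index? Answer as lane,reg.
c=0->g=0  r=2->t=1,b0=0
L=0*4+1=1  i=0=0

1,0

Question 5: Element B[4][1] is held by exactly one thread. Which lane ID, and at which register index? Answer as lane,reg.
c=1→G=1  r=4→T=2,p=0
L=1*4+2=6  i=0=0

6,0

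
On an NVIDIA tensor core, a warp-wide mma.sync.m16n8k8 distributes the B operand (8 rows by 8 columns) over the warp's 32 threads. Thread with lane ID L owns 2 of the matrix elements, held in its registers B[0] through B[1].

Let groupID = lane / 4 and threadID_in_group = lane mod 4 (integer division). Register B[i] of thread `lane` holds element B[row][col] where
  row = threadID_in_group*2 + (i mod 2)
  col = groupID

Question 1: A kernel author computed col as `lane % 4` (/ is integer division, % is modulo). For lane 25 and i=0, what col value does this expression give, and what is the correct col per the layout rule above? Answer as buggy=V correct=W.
`lane % 4`[25,0]->1
lane 25: g=6 (25/4), t=1 (25%4)
i=0: r=1*2+0=2, c=g=6
col: 1 vs 6

buggy=1 correct=6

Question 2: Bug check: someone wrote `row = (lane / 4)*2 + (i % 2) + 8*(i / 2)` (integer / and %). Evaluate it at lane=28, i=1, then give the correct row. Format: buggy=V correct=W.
`(lane / 4)*2 + (i % 2) + 8*(i / 2)`[28,1]⇒15
L=28⇒gr=28>>2=7, th=28&3=0
[1]⇒row 0·2+1=1  col gr=7
row: 15 vs 1

buggy=15 correct=1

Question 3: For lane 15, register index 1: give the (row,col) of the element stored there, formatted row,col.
7,3

L=15->g=15>>2=3, t=15&3=3
[1]->row 3·2+1=7  col g=3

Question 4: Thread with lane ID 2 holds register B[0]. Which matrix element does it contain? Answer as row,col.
4,0

L=2→G=2>>2=0, T=2&3=2
[0]→row 2·2+0=4  col G=0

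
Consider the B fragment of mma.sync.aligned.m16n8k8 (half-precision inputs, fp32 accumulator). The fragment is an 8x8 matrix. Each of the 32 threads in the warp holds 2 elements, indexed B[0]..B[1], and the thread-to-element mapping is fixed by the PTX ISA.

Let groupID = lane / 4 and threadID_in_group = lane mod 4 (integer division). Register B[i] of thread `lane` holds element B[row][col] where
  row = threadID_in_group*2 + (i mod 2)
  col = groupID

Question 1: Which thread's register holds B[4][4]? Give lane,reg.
18,0

c=4⇒gr=4  r=4⇒th=2,odd=0
L=4*4+2=18  i=0=0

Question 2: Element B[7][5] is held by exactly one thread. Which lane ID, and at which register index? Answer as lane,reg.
c=5->g=5  r=7->t=3,b0=1
L=5*4+3=23  i=1=1

23,1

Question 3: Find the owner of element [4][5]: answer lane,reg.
22,0

c=5⇒gr=5  r=4⇒th=2,odd=0
L=5*4+2=22  i=0=0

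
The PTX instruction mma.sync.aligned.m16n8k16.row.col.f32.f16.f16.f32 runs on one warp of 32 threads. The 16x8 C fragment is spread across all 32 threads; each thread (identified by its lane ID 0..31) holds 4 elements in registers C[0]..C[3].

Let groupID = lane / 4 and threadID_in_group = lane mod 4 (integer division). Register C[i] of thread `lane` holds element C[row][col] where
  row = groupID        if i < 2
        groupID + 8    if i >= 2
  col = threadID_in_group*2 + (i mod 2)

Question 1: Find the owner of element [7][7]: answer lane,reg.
31,1

r=7→G=7,rhi=0  c=7→T=3,p=1
L=7*4+3=31  i=0*2+1=1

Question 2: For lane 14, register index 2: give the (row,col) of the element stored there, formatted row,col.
11,4

lane 14: g=3 (14/4), t=2 (14%4)
i=2: r=3+8=11, c=2*2+0=4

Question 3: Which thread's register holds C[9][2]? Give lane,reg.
5,2

r=9->g=1,rb=1  c=2->t=1,b0=0
L=1*4+1=5  i=1*2+0=2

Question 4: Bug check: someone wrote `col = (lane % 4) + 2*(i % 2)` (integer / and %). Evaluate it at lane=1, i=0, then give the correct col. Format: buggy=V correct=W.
`(lane % 4) + 2*(i % 2)`[1,0]=>1
1: grp=0,tig=1
[0] (0+0,1*2+0) = (0,2)
col: 1 vs 2

buggy=1 correct=2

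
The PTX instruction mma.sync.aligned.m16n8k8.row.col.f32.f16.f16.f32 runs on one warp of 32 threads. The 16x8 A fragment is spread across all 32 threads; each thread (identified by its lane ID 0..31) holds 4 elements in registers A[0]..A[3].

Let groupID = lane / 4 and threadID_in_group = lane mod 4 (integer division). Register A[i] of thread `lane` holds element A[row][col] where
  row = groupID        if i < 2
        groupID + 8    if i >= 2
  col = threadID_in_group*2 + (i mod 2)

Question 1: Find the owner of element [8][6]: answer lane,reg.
3,2

r=8→G=0,rhi=1  c=6→T=3,p=0
L=0*4+3=3  i=1*2+0=2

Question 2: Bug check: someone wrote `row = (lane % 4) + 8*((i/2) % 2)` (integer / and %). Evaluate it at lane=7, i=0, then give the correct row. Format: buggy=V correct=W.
`(lane % 4) + 8*((i/2) % 2)`[7,0]→3
L=7→G=7>>2=1, T=7&3=3
[0]→row 1+0=1  col 3·2+0=6
row: 3 vs 1

buggy=3 correct=1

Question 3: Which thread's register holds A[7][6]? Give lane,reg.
31,0

r=7->g=7,rb=0  c=6->t=3,b0=0
L=7*4+3=31  i=0*2+0=0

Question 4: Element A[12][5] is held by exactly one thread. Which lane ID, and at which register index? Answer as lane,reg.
18,3

r: 12->gid=4,r8=1  c: 5->tid=2,i&1=1
L=4*4+2=18  i=1*2+1=3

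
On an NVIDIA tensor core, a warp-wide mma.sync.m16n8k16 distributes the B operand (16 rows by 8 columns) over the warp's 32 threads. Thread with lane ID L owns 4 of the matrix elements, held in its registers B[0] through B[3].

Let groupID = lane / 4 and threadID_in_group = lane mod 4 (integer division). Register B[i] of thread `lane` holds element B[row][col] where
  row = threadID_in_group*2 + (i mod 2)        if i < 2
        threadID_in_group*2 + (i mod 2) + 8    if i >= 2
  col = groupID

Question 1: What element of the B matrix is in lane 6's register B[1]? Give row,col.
lane 6: grp=1 (6/4), tig=2 (6%4)
i=1: r=2*2+1+0=5, c=grp=1

5,1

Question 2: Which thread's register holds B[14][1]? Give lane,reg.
7,2

c: 1->gid=1  r: 14->r8=1,tid=3,i&1=0
L=1*4+3=7  i=1*2+0=2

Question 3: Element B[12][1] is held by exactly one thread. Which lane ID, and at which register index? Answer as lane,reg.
6,2

c: 1->gid=1  r: 12->r8=1,tid=2,i&1=0
L=1*4+2=6  i=1*2+0=2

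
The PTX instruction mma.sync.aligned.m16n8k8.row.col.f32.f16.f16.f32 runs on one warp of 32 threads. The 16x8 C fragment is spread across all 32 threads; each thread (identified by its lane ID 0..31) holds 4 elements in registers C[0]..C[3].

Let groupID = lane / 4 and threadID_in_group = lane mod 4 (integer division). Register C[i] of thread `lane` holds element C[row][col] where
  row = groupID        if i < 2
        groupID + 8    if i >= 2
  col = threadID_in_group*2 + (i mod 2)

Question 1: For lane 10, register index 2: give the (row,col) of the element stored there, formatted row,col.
lane 10→10/4=2, 10 mod 4=2
i=2  r:2+8→10  c:2·2+0→4

10,4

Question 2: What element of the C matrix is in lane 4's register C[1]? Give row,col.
1,1

L=4⇒gr=4>>2=1, th=4&3=0
[1]⇒row 1+0=1  col 0·2+1=1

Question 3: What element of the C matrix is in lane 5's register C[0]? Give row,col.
1,2

5: gr=1,th=1
[0] (1+0,1*2+0) = (1,2)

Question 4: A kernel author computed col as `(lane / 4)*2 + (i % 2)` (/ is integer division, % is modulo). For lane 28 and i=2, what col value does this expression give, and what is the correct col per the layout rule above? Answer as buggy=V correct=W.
buggy=14 correct=0

`(lane / 4)*2 + (i % 2)`[28,2]->14
L=28->gid=28>>2=7, tid=28&3=0
[2]->row 7+8=15  col 0·2+0=0
col: 14 vs 0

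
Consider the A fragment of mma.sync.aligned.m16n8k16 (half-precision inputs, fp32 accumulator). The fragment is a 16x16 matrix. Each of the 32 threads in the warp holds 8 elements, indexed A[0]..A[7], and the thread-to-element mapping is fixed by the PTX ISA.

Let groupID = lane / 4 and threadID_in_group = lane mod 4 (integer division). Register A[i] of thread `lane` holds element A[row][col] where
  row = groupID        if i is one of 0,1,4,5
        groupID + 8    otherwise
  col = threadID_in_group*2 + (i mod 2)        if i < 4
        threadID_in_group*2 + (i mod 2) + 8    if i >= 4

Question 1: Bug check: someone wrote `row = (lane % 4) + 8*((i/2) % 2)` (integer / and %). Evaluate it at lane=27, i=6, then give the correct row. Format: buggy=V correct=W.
buggy=11 correct=14

`(lane % 4) + 8*((i/2) % 2)`[27,6]⇒11
lane 27⇒27/4=6, 27 mod 4=3
i=6  r:6+8⇒14  c:2·3+0+8⇒14
row: 11 vs 14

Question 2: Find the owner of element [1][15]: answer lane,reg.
r=1->g=1,rb=0  c=15->cb=1,t=3,b0=1
L=1*4+3=7  i=1*4+0*2+1=5

7,5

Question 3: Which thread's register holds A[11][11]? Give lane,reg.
13,7

r:11=>grp=3,rB=1  c:11=>cB=1,tig=1,lo=1
L=3*4+1=13  i=1*4+1*2+1=7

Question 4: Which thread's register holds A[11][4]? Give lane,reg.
14,2

r: 11->gid=3,r8=1  c: 4->c8=0,tid=2,i&1=0
L=3*4+2=14  i=0*4+1*2+0=2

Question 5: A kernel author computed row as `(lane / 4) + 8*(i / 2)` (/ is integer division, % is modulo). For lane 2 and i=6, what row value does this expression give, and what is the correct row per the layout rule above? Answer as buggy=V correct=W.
`(lane / 4) + 8*(i / 2)`[2,6]⇒24
2: gr=0,th=2
[6] (0+8,2*2+0+8) = (8,12)
row: 24 vs 8

buggy=24 correct=8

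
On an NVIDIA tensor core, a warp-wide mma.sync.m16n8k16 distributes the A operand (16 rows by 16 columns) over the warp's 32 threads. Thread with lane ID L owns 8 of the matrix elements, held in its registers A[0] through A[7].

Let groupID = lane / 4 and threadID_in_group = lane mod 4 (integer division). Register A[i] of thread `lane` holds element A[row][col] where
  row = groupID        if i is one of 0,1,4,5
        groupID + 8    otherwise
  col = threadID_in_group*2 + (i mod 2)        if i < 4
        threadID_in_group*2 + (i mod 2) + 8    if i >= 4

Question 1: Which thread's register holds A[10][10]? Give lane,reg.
9,6

r:10=>grp=2,rB=1  c:10=>cB=1,tig=1,lo=0
L=2*4+1=9  i=1*4+1*2+0=6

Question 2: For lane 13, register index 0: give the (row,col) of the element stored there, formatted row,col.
3,2

lane 13->13/4=3, 13 mod 4=1
i=0  r:3+0->3  c:2·1+0+0->2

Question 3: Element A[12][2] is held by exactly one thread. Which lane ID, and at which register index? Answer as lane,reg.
r=12⇒gr=4,Rb=1  c=2⇒Cb=0,th=1,odd=0
L=4*4+1=17  i=0*4+1*2+0=2

17,2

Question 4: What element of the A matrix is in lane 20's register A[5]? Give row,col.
lane 20: G=5 (20/4), T=0 (20%4)
i=5: r=5+0=5, c=0*2+1+8=9

5,9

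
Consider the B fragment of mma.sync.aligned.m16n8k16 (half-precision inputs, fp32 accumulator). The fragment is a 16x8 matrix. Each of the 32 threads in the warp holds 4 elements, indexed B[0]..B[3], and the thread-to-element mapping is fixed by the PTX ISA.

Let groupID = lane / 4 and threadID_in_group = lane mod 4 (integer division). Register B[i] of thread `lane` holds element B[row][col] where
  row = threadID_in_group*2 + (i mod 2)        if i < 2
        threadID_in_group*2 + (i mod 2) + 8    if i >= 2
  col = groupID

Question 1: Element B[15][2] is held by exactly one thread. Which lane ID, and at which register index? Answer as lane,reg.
c=2->g=2  r=15->rb=1,t=3,b0=1
L=2*4+3=11  i=1*2+1=3

11,3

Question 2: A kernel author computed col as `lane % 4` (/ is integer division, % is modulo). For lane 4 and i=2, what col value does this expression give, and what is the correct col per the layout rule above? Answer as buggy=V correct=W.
buggy=0 correct=1

`lane % 4`[4,2]->0
lane 4: gid=1 (4/4), tid=0 (4%4)
i=2: r=0*2+0+8=8, c=gid=1
col: 0 vs 1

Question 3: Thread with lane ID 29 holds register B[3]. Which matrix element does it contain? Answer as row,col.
11,7

29: G=7,T=1
[3] (1*2+1+8,7) = (11,7)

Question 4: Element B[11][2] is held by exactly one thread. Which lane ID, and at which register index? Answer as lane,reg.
c=2⇒gr=2  r=11⇒Rb=1,th=1,odd=1
L=2*4+1=9  i=1*2+1=3

9,3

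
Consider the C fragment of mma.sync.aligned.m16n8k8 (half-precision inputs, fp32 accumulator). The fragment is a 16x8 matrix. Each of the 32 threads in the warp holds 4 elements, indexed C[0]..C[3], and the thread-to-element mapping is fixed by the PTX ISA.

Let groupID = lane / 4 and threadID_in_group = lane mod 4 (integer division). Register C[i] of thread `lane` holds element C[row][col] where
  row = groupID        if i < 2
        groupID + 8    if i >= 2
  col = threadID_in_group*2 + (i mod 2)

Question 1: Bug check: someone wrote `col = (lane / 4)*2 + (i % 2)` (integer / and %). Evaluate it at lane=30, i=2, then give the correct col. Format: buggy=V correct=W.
`(lane / 4)*2 + (i % 2)`[30,2]→14
lane 30: G=7 (30/4), T=2 (30%4)
i=2: r=7+8=15, c=2*2+0=4
col: 14 vs 4

buggy=14 correct=4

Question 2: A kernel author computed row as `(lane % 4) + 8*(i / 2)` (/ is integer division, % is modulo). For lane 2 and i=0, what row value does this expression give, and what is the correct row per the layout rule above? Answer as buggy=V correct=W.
buggy=2 correct=0

`(lane % 4) + 8*(i / 2)`[2,0]=>2
2: grp=0,tig=2
[0] (0+0,2*2+0) = (0,4)
row: 2 vs 0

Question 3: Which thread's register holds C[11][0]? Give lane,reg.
12,2

r=11→G=3,rhi=1  c=0→T=0,p=0
L=3*4+0=12  i=1*2+0=2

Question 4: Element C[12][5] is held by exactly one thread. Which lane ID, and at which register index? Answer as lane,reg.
18,3

r=12⇒gr=4,Rb=1  c=5⇒th=2,odd=1
L=4*4+2=18  i=1*2+1=3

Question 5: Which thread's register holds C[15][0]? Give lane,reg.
28,2

r: 15->gid=7,r8=1  c: 0->tid=0,i&1=0
L=7*4+0=28  i=1*2+0=2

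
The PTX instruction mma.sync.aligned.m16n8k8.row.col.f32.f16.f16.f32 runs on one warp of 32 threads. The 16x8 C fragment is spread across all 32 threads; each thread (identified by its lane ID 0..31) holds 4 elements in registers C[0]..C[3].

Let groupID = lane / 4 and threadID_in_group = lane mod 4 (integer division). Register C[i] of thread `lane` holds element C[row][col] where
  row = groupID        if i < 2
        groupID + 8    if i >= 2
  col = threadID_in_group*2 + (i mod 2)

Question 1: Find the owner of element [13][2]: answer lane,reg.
r=13⇒gr=5,Rb=1  c=2⇒th=1,odd=0
L=5*4+1=21  i=1*2+0=2

21,2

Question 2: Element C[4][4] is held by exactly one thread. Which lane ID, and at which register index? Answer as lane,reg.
18,0

r=4→G=4,rhi=0  c=4→T=2,p=0
L=4*4+2=18  i=0*2+0=0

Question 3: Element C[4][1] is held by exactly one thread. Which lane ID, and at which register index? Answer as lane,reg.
16,1

r: 4->gid=4,r8=0  c: 1->tid=0,i&1=1
L=4*4+0=16  i=0*2+1=1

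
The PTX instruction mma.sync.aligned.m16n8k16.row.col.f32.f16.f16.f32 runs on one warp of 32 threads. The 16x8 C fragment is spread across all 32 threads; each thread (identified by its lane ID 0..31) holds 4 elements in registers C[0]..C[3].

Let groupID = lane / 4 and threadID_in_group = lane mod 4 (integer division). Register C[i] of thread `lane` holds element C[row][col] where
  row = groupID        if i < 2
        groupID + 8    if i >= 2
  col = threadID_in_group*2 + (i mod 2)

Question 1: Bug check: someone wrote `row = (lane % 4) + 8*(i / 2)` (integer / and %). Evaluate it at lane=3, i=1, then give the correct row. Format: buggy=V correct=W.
buggy=3 correct=0

`(lane % 4) + 8*(i / 2)`[3,1]->3
lane 3: g=0 (3/4), t=3 (3%4)
i=1: r=0+0=0, c=3*2+1=7
row: 3 vs 0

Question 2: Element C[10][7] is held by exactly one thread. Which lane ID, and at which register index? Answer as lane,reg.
11,3

r:10=>grp=2,rB=1  c:7=>tig=3,lo=1
L=2*4+3=11  i=1*2+1=3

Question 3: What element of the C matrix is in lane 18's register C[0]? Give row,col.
4,4

L=18⇒gr=18>>2=4, th=18&3=2
[0]⇒row 4+0=4  col 2·2+0=4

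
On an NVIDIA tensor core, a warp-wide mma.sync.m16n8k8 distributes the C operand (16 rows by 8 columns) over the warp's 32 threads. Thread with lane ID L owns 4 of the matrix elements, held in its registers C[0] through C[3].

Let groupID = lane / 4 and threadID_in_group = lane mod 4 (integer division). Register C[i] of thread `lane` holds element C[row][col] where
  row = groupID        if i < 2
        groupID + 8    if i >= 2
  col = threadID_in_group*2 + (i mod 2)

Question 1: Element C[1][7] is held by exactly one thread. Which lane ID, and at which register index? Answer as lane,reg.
r=1->g=1,rb=0  c=7->t=3,b0=1
L=1*4+3=7  i=0*2+1=1

7,1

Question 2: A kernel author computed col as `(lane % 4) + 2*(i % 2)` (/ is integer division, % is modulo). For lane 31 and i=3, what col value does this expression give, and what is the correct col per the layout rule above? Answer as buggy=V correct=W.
`(lane % 4) + 2*(i % 2)`[31,3]->5
lane 31: gid=7 (31/4), tid=3 (31%4)
i=3: r=7+8=15, c=3*2+1=7
col: 5 vs 7

buggy=5 correct=7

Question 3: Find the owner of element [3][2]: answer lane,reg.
13,0

r=3→G=3,rhi=0  c=2→T=1,p=0
L=3*4+1=13  i=0*2+0=0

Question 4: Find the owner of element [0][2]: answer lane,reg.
1,0

r=0⇒gr=0,Rb=0  c=2⇒th=1,odd=0
L=0*4+1=1  i=0*2+0=0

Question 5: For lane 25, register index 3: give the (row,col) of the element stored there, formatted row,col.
14,3

25: g=6,t=1
[3] (6+8,1*2+1) = (14,3)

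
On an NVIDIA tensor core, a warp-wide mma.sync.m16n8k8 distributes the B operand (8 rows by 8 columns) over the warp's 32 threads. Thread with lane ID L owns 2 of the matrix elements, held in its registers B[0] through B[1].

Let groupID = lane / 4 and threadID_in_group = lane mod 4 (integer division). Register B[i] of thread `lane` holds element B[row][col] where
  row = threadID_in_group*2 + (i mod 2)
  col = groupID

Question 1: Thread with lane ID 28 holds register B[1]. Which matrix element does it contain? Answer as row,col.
1,7

L=28=>grp=28>>2=7, tig=28&3=0
[1]=>row 0·2+1=1  col grp=7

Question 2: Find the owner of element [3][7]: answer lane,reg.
c: 7->gid=7  r: 3->tid=1,i&1=1
L=7*4+1=29  i=1=1

29,1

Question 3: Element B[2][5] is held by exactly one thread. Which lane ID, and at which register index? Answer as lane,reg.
21,0

c=5→G=5  r=2→T=1,p=0
L=5*4+1=21  i=0=0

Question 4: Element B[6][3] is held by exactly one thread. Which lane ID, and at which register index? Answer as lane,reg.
15,0

c: 3->gid=3  r: 6->tid=3,i&1=0
L=3*4+3=15  i=0=0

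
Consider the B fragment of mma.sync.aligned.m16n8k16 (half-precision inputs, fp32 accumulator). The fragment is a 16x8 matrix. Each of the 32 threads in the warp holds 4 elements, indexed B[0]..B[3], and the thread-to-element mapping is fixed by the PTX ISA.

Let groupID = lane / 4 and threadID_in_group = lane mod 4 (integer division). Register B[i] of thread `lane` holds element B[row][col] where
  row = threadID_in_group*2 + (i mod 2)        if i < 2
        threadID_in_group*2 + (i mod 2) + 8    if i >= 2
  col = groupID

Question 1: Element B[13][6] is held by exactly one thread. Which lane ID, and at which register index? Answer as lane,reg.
26,3

c=6⇒gr=6  r=13⇒Rb=1,th=2,odd=1
L=6*4+2=26  i=1*2+1=3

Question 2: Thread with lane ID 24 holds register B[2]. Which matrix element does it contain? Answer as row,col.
8,6

24: gid=6,tid=0
[2] (0*2+0+8,6) = (8,6)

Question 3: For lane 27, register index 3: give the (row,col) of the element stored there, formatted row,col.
27: gid=6,tid=3
[3] (3*2+1+8,6) = (15,6)

15,6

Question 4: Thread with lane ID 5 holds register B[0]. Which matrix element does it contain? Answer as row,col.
lane 5⇒5/4=1, 5 mod 4=1
i=0  r:2·1+0+0⇒2  c:1

2,1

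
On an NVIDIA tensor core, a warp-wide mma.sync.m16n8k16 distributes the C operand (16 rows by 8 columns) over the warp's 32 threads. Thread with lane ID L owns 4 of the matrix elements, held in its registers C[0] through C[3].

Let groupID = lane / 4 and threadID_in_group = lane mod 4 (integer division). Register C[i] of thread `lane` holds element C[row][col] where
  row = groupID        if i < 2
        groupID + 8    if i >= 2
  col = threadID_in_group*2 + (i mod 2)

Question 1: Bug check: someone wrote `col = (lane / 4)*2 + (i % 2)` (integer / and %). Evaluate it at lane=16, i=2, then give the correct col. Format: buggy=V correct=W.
`(lane / 4)*2 + (i % 2)`[16,2]->8
lane 16->16/4=4, 16 mod 4=0
i=2  r:4+8->12  c:2·0+0->0
col: 8 vs 0

buggy=8 correct=0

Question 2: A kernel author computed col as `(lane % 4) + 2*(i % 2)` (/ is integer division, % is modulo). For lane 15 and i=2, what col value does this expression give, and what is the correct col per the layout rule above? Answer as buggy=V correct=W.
buggy=3 correct=6

`(lane % 4) + 2*(i % 2)`[15,2]→3
lane 15→15/4=3, 15 mod 4=3
i=2  r:3+8→11  c:2·3+0→6
col: 3 vs 6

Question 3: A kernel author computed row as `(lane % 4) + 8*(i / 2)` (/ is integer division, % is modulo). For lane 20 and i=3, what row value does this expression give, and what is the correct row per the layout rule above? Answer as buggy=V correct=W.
buggy=8 correct=13

`(lane % 4) + 8*(i / 2)`[20,3]->8
20: gid=5,tid=0
[3] (5+8,0*2+1) = (13,1)
row: 8 vs 13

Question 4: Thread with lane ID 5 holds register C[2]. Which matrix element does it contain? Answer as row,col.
L=5=>grp=5>>2=1, tig=5&3=1
[2]=>row 1+8=9  col 1·2+0=2

9,2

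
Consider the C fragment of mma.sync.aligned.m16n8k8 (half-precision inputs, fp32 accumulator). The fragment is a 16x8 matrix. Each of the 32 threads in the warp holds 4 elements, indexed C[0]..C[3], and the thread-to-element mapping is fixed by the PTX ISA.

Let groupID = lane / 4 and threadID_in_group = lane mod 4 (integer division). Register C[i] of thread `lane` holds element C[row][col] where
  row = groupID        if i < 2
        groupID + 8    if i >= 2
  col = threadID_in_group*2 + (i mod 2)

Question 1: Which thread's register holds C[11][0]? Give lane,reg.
12,2

r:11=>grp=3,rB=1  c:0=>tig=0,lo=0
L=3*4+0=12  i=1*2+0=2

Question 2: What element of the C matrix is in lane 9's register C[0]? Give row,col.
2,2

lane 9: G=2 (9/4), T=1 (9%4)
i=0: r=2+0=2, c=1*2+0=2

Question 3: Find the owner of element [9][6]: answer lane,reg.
7,2

r:9=>grp=1,rB=1  c:6=>tig=3,lo=0
L=1*4+3=7  i=1*2+0=2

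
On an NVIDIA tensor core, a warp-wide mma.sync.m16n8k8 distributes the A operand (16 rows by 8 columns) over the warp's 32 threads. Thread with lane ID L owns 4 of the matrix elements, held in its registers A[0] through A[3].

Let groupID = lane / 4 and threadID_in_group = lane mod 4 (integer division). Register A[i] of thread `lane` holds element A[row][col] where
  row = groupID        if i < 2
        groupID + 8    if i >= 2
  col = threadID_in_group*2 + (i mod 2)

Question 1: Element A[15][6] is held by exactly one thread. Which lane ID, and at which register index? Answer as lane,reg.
31,2

r: 15->gid=7,r8=1  c: 6->tid=3,i&1=0
L=7*4+3=31  i=1*2+0=2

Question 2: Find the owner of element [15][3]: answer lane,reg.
r: 15->gid=7,r8=1  c: 3->tid=1,i&1=1
L=7*4+1=29  i=1*2+1=3

29,3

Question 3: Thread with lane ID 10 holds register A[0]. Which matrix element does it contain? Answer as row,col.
2,4

lane 10: g=2 (10/4), t=2 (10%4)
i=0: r=2+0=2, c=2*2+0=4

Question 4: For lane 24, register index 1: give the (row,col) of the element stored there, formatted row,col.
6,1

24: g=6,t=0
[1] (6+0,0*2+1) = (6,1)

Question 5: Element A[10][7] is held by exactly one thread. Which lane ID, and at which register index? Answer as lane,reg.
11,3

r=10⇒gr=2,Rb=1  c=7⇒th=3,odd=1
L=2*4+3=11  i=1*2+1=3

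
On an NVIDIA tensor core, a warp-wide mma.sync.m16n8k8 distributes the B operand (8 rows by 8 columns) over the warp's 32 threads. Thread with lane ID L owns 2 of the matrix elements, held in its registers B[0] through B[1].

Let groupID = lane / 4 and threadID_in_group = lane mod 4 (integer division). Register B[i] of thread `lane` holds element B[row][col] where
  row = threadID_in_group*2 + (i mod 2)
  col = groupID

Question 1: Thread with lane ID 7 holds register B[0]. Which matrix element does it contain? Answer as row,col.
6,1

lane 7->7/4=1, 7 mod 4=3
i=0  r:2·3+0->6  c:1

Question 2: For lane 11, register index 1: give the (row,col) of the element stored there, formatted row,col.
7,2

lane 11: g=2 (11/4), t=3 (11%4)
i=1: r=3*2+1=7, c=g=2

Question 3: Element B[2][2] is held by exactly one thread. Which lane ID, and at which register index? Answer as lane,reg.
9,0

c: 2->gid=2  r: 2->tid=1,i&1=0
L=2*4+1=9  i=0=0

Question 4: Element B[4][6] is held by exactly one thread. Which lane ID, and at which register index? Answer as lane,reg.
26,0

c=6→G=6  r=4→T=2,p=0
L=6*4+2=26  i=0=0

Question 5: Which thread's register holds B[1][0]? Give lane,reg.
0,1

c=0⇒gr=0  r=1⇒th=0,odd=1
L=0*4+0=0  i=1=1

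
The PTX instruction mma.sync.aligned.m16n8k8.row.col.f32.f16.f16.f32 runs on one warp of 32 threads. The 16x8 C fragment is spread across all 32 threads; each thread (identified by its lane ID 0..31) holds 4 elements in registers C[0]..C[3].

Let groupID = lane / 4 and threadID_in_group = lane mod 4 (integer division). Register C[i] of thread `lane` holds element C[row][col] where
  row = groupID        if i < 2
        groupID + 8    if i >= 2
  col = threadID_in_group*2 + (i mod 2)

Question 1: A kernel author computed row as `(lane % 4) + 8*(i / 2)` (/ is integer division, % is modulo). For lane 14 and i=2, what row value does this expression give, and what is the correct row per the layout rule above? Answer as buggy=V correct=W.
`(lane % 4) + 8*(i / 2)`[14,2]→10
lane 14: G=3 (14/4), T=2 (14%4)
i=2: r=3+8=11, c=2*2+0=4
row: 10 vs 11

buggy=10 correct=11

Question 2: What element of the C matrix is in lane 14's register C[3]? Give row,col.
11,5

lane 14⇒14/4=3, 14 mod 4=2
i=3  r:3+8⇒11  c:2·2+1⇒5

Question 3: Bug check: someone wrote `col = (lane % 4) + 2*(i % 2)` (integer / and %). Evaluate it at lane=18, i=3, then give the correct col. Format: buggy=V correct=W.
buggy=4 correct=5

`(lane % 4) + 2*(i % 2)`[18,3]→4
18: G=4,T=2
[3] (4+8,2*2+1) = (12,5)
col: 4 vs 5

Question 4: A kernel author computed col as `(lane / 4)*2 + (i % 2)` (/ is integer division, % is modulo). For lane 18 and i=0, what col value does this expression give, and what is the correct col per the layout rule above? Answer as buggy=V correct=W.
`(lane / 4)*2 + (i % 2)`[18,0]->8
lane 18: g=4 (18/4), t=2 (18%4)
i=0: r=4+0=4, c=2*2+0=4
col: 8 vs 4

buggy=8 correct=4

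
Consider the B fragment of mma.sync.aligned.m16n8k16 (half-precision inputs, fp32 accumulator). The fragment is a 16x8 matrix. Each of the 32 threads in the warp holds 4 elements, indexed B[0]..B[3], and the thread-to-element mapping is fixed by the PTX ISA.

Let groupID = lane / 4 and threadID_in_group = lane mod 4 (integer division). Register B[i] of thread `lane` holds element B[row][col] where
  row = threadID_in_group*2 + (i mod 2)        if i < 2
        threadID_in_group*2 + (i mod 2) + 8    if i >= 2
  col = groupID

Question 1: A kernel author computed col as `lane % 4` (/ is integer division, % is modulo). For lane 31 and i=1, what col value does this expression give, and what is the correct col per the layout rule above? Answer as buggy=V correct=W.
`lane % 4`[31,1]->3
lane 31->31/4=7, 31 mod 4=3
i=1  r:2·3+1+0->7  c:7
col: 3 vs 7

buggy=3 correct=7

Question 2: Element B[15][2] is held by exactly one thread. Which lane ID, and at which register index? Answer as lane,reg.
c: 2->gid=2  r: 15->r8=1,tid=3,i&1=1
L=2*4+3=11  i=1*2+1=3

11,3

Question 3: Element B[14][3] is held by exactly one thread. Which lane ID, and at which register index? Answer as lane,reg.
c:3=>grp=3  r:14=>rB=1,tig=3,lo=0
L=3*4+3=15  i=1*2+0=2

15,2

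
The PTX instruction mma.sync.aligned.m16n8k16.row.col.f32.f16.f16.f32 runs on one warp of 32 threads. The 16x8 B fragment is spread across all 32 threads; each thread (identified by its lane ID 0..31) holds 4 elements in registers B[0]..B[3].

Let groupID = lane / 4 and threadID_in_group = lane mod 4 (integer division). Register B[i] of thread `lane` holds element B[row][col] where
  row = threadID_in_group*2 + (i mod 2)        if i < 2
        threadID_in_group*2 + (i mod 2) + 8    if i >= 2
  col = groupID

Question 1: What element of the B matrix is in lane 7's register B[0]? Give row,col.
6,1

7: gr=1,th=3
[0] (3*2+0+0,1) = (6,1)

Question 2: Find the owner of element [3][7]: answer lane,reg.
c=7⇒gr=7  r=3⇒Rb=0,th=1,odd=1
L=7*4+1=29  i=0*2+1=1

29,1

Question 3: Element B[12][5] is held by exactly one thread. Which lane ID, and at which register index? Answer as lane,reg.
c=5→G=5  r=12→rhi=1,T=2,p=0
L=5*4+2=22  i=1*2+0=2

22,2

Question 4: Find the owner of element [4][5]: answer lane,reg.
22,0

c=5→G=5  r=4→rhi=0,T=2,p=0
L=5*4+2=22  i=0*2+0=0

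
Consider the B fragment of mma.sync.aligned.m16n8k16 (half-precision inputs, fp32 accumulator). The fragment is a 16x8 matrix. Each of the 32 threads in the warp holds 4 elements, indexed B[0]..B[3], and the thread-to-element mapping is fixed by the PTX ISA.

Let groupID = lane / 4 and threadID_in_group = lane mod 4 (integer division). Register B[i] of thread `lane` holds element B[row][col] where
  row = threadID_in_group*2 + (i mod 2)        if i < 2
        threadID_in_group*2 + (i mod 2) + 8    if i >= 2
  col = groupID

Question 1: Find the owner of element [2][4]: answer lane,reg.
17,0

c=4⇒gr=4  r=2⇒Rb=0,th=1,odd=0
L=4*4+1=17  i=0*2+0=0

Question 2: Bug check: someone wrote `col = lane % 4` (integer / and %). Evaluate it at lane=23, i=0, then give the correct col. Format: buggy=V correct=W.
`lane % 4`[23,0]⇒3
lane 23⇒23/4=5, 23 mod 4=3
i=0  r:2·3+0+0⇒6  c:5
col: 3 vs 5

buggy=3 correct=5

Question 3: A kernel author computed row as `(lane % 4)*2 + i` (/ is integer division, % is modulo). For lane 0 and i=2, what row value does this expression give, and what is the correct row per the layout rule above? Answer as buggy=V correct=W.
`(lane % 4)*2 + i`[0,2]->2
lane 0: gid=0 (0/4), tid=0 (0%4)
i=2: r=0*2+0+8=8, c=gid=0
row: 2 vs 8

buggy=2 correct=8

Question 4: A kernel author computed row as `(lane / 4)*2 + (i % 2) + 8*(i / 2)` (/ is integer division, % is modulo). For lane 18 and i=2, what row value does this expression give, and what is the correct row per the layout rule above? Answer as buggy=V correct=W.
buggy=16 correct=12

`(lane / 4)*2 + (i % 2) + 8*(i / 2)`[18,2]->16
lane 18: gid=4 (18/4), tid=2 (18%4)
i=2: r=2*2+0+8=12, c=gid=4
row: 16 vs 12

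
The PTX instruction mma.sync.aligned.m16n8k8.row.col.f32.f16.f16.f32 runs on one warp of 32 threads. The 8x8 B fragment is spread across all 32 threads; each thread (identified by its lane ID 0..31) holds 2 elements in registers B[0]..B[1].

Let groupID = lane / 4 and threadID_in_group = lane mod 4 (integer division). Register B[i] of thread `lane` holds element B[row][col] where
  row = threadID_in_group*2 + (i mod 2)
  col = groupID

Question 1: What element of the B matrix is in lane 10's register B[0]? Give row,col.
lane 10: grp=2 (10/4), tig=2 (10%4)
i=0: r=2*2+0=4, c=grp=2

4,2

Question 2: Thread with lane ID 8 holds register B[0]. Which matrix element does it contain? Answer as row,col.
0,2

lane 8->8/4=2, 8 mod 4=0
i=0  r:2·0+0->0  c:2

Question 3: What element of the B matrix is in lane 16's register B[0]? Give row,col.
0,4

lane 16: gr=4 (16/4), th=0 (16%4)
i=0: r=0*2+0=0, c=gr=4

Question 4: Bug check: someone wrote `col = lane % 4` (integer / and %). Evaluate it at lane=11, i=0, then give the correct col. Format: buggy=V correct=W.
buggy=3 correct=2

`lane % 4`[11,0]→3
lane 11→11/4=2, 11 mod 4=3
i=0  r:2·3+0→6  c:2
col: 3 vs 2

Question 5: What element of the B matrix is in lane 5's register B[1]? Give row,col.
3,1

lane 5->5/4=1, 5 mod 4=1
i=1  r:2·1+1->3  c:1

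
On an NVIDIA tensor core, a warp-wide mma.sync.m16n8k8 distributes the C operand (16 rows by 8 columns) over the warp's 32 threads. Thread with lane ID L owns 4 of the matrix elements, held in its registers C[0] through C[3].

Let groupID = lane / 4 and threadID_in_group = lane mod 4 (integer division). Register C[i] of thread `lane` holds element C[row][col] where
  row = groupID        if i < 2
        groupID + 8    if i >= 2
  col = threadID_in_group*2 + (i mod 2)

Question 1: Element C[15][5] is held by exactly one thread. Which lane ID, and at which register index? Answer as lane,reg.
30,3

r=15⇒gr=7,Rb=1  c=5⇒th=2,odd=1
L=7*4+2=30  i=1*2+1=3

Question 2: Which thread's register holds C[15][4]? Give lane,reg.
r: 15->gid=7,r8=1  c: 4->tid=2,i&1=0
L=7*4+2=30  i=1*2+0=2

30,2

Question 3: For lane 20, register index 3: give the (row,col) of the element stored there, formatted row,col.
20: grp=5,tig=0
[3] (5+8,0*2+1) = (13,1)

13,1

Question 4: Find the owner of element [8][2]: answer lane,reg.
r=8⇒gr=0,Rb=1  c=2⇒th=1,odd=0
L=0*4+1=1  i=1*2+0=2

1,2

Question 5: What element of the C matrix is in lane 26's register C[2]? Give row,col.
26: G=6,T=2
[2] (6+8,2*2+0) = (14,4)

14,4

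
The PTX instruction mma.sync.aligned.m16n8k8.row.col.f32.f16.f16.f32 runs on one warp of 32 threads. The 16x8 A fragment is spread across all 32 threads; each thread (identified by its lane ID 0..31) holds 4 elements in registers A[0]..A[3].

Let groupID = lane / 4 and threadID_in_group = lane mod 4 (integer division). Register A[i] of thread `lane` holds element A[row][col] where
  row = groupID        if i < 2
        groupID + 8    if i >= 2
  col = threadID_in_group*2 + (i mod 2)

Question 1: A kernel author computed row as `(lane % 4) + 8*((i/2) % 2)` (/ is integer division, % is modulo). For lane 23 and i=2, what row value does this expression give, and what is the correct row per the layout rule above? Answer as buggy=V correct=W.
`(lane % 4) + 8*((i/2) % 2)`[23,2]->11
L=23->g=23>>2=5, t=23&3=3
[2]->row 5+8=13  col 3·2+0=6
row: 11 vs 13

buggy=11 correct=13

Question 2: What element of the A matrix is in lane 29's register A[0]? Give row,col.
7,2

lane 29⇒29/4=7, 29 mod 4=1
i=0  r:7+0⇒7  c:2·1+0⇒2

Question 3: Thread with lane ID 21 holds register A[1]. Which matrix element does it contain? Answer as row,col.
lane 21: G=5 (21/4), T=1 (21%4)
i=1: r=5+0=5, c=1*2+1=3

5,3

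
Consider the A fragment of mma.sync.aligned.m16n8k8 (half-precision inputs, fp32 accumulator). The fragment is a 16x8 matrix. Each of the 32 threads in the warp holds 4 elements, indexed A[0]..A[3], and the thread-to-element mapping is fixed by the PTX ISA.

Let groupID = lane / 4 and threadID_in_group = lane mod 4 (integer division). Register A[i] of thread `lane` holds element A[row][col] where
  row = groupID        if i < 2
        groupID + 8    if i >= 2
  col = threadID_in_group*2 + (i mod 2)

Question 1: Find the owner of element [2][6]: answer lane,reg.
r=2→G=2,rhi=0  c=6→T=3,p=0
L=2*4+3=11  i=0*2+0=0

11,0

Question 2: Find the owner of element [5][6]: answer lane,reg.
r: 5->gid=5,r8=0  c: 6->tid=3,i&1=0
L=5*4+3=23  i=0*2+0=0

23,0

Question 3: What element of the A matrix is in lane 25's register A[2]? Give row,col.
14,2

lane 25: gr=6 (25/4), th=1 (25%4)
i=2: r=6+8=14, c=1*2+0=2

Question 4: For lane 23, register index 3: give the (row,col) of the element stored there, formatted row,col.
lane 23: grp=5 (23/4), tig=3 (23%4)
i=3: r=5+8=13, c=3*2+1=7

13,7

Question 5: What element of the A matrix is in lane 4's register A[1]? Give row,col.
lane 4: gid=1 (4/4), tid=0 (4%4)
i=1: r=1+0=1, c=0*2+1=1

1,1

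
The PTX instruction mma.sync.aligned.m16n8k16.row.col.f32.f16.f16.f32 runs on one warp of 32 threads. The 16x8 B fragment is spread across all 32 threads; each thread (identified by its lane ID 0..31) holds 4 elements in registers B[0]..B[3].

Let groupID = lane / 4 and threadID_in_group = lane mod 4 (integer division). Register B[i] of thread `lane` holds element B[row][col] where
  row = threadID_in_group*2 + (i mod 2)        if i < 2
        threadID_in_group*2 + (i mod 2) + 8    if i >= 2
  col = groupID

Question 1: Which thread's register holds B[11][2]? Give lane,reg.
9,3

c: 2->gid=2  r: 11->r8=1,tid=1,i&1=1
L=2*4+1=9  i=1*2+1=3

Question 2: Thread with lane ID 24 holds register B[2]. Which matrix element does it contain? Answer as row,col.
24: G=6,T=0
[2] (0*2+0+8,6) = (8,6)

8,6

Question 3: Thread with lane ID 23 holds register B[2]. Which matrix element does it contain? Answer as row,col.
lane 23⇒23/4=5, 23 mod 4=3
i=2  r:2·3+0+8⇒14  c:5

14,5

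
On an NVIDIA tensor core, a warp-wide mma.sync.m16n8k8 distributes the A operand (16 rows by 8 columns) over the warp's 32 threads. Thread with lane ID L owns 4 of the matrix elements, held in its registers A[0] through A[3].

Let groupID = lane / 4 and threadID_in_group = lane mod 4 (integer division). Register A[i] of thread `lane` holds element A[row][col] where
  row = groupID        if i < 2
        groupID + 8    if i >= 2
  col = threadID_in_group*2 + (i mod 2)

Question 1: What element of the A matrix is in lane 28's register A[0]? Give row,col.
7,0

28: grp=7,tig=0
[0] (7+0,0*2+0) = (7,0)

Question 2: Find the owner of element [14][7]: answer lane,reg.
r=14→G=6,rhi=1  c=7→T=3,p=1
L=6*4+3=27  i=1*2+1=3

27,3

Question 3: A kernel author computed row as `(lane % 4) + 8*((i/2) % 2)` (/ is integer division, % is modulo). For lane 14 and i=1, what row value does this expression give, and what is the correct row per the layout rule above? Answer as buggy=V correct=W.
`(lane % 4) + 8*((i/2) % 2)`[14,1]->2
lane 14: g=3 (14/4), t=2 (14%4)
i=1: r=3+0=3, c=2*2+1=5
row: 2 vs 3

buggy=2 correct=3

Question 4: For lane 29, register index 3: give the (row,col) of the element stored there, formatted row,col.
29: grp=7,tig=1
[3] (7+8,1*2+1) = (15,3)

15,3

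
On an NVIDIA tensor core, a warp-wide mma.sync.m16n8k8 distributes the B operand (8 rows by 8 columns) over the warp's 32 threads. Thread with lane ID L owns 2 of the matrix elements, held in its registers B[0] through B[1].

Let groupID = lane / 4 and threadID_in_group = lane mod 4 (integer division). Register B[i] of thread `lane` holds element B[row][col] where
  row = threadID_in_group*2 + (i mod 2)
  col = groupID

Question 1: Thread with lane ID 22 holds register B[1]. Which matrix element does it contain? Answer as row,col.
5,5

22: gid=5,tid=2
[1] (2*2+1,5) = (5,5)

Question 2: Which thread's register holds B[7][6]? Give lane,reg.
27,1

c=6⇒gr=6  r=7⇒th=3,odd=1
L=6*4+3=27  i=1=1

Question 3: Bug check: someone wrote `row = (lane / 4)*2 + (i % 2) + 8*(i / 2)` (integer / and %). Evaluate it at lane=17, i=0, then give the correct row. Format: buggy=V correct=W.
`(lane / 4)*2 + (i % 2) + 8*(i / 2)`[17,0]->8
lane 17: gid=4 (17/4), tid=1 (17%4)
i=0: r=1*2+0=2, c=gid=4
row: 8 vs 2

buggy=8 correct=2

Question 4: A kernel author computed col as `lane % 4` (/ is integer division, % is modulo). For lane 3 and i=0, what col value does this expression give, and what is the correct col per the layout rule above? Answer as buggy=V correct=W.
buggy=3 correct=0

`lane % 4`[3,0]->3
lane 3->3/4=0, 3 mod 4=3
i=0  r:2·3+0->6  c:0
col: 3 vs 0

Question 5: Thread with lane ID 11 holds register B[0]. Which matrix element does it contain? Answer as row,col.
lane 11: gid=2 (11/4), tid=3 (11%4)
i=0: r=3*2+0=6, c=gid=2

6,2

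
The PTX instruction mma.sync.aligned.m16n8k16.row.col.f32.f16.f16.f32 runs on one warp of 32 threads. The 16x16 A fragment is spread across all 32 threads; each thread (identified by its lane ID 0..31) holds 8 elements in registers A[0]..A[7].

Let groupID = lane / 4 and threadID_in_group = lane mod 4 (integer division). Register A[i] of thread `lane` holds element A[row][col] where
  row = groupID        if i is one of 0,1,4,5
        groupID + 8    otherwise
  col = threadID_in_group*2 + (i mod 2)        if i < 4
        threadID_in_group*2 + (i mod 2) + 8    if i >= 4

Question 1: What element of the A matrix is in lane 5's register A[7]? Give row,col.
lane 5=>5/4=1, 5 mod 4=1
i=7  r:1+8=>9  c:2·1+1+8=>11

9,11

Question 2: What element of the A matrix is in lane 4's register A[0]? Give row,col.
1,0

L=4→G=4>>2=1, T=4&3=0
[0]→row 1+0=1  col 0·2+0+0=0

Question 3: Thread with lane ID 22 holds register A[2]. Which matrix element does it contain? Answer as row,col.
13,4

lane 22=>22/4=5, 22 mod 4=2
i=2  r:5+8=>13  c:2·2+0+0=>4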